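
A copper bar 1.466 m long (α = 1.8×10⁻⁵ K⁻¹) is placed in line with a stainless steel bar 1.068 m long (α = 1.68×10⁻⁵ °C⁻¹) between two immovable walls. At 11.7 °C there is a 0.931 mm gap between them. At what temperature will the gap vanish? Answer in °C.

T = 32.7 °C

Gap closes when ΔL₁ + ΔL₂ = 0.931 mm = 9.31×10⁻⁴ m
(α₁L₁ + α₂L₂)ΔT = g
α₁L₁ + α₂L₂ = 1.8×10⁻⁵×1.466 + 1.68×10⁻⁵×1.068 = 4.43304×10⁻⁵ m/K
ΔT = 9.31×10⁻⁴ / 4.43304×10⁻⁵ = 21.001 K
T = 11.7 + 21.001 = 32.701 °C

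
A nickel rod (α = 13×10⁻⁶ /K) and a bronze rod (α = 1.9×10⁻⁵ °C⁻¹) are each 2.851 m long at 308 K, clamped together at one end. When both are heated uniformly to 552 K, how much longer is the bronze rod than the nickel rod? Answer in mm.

ΔT = 244 K
nickel: ΔL = 13×10⁻⁶ × 2.851 m × 244 = 9.0434×10⁻³ m = 9.0434 mm
bronze: ΔL = 1.9×10⁻⁵ × 2.851 m × 244 = 1.3217×10⁻² m = 13.217 mm
difference = 13.217 − 9.0434 = 4.1736 mm

4.17 mm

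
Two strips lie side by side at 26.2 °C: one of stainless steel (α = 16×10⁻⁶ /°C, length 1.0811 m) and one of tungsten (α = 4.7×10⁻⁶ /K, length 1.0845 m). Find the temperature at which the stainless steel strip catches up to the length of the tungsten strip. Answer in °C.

T = 304.9 °C

L₁(1 + α₁ΔT) = L₂(1 + α₂ΔT) ⇒ ΔT = (L₂ − L₁)/(α₁L₁ − α₂L₂)
L₂ − L₁ = 1.0845 − 1.0811 = 3.40×10⁻³ m
α₁L₁ − α₂L₂ = 16×10⁻⁶×1.0811 − 4.7×10⁻⁶×1.0845 = 1.220045×10⁻⁵ m/K
ΔT = 3.40×10⁻³ / 1.220045×10⁻⁵ = 278.678 K
T = 26.2 + 278.678 = 304.878 °C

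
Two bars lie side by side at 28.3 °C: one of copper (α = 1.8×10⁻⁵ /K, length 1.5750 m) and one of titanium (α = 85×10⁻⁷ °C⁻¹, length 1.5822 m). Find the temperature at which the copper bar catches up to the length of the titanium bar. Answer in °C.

L₁(1 + α₁ΔT) = L₂(1 + α₂ΔT) ⇒ ΔT = (L₂ − L₁)/(α₁L₁ − α₂L₂)
L₂ − L₁ = 1.5822 − 1.5750 = 7.20×10⁻³ m
α₁L₁ − α₂L₂ = 1.8×10⁻⁵×1.5750 − 85×10⁻⁷×1.5822 = 1.49013×10⁻⁵ m/K
ΔT = 7.20×10⁻³ / 1.49013×10⁻⁵ = 483.179 K
T = 28.3 + 483.179 = 511.479 °C

T = 511.5 °C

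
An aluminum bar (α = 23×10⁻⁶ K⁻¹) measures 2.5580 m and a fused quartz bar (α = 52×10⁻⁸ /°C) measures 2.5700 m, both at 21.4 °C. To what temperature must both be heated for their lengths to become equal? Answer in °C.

T = 230.1 °C

L₁(1 + α₁ΔT) = L₂(1 + α₂ΔT) ⇒ ΔT = (L₂ − L₁)/(α₁L₁ − α₂L₂)
L₂ − L₁ = 2.5700 − 2.5580 = 1.20×10⁻² m
α₁L₁ − α₂L₂ = 23×10⁻⁶×2.5580 − 52×10⁻⁸×2.5700 = 5.74976×10⁻⁵ m/K
ΔT = 1.20×10⁻² / 5.74976×10⁻⁵ = 208.704 K
T = 21.4 + 208.704 = 230.104 °C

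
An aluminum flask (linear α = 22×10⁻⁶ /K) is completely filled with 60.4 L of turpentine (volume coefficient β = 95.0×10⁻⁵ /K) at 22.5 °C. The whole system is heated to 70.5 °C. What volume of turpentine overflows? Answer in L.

The flask also expands: β_container ≈ 3α = 6.6×10⁻⁵ /K
Net overflow = V₀(β_liq − 3α_cont)ΔT
β − 3α = 9.50×10⁻⁴ − 6.6×10⁻⁵ = 8.84×10⁻⁴ /K; ΔT = 48.0 K
ΔV = 60.4 × 8.84×10⁻⁴ × 48.0 = 2.56 L

2.56 L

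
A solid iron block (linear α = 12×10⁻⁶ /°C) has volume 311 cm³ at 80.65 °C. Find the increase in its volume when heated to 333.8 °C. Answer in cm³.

ΔV = 2.83 cm³

Isotropic solid: β ≈ 3α = 3.6×10⁻⁵ /K; ΔT = 253.15 K
ΔV = 3αV₀ΔT = 3(12×10⁻⁶)(311)(253.15) = 2.83 cm³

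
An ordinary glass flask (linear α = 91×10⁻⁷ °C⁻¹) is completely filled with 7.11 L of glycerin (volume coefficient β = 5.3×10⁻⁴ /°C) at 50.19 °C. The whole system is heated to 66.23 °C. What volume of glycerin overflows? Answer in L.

The flask also expands: β_container ≈ 3α = 2.73×10⁻⁵ /K
Net overflow = V₀(β_liq − 3α_cont)ΔT
β − 3α = 5.30×10⁻⁴ − 2.73×10⁻⁵ = 5.027×10⁻⁴ /K; ΔT = 16.04 K
ΔV = 7.11 × 5.027×10⁻⁴ × 16.04 = 0.0573 L

0.0573 L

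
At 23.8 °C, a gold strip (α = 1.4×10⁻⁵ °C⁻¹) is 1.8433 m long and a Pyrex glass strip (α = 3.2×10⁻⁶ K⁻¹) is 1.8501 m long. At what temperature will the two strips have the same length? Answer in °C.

L₁(1 + α₁ΔT) = L₂(1 + α₂ΔT) ⇒ ΔT = (L₂ − L₁)/(α₁L₁ − α₂L₂)
L₂ − L₁ = 1.8501 − 1.8433 = 6.80×10⁻³ m
α₁L₁ − α₂L₂ = 1.4×10⁻⁵×1.8433 − 3.2×10⁻⁶×1.8501 = 1.988588×10⁻⁵ m/K
ΔT = 6.80×10⁻³ / 1.988588×10⁻⁵ = 341.951 K
T = 23.8 + 341.951 = 365.751 °C

T = 365.8 °C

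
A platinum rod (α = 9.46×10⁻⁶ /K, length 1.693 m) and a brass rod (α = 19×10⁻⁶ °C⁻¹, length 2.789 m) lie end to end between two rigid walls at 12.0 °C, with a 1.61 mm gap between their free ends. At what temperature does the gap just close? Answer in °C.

T = 35.3 °C

α₁L₁ = 1.601578×10⁻⁵ m/K, α₂L₂ = 5.2991×10⁻⁵ m/K → total 6.900678×10⁻⁵ m/K
ΔT = g/(α₁L₁+α₂L₂) = 1.61×10⁻³ / 6.900678×10⁻⁵ = 23.331 K
T = 12.0 + 23.331 = 35.331 °C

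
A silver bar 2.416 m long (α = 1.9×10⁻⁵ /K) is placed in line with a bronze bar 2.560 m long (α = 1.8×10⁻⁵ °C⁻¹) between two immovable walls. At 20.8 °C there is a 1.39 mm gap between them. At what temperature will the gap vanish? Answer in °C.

α₁L₁ = 4.5904×10⁻⁵ m/K, α₂L₂ = 4.608×10⁻⁵ m/K → total 9.1984×10⁻⁵ m/K
ΔT = g/(α₁L₁+α₂L₂) = 1.39×10⁻³ / 9.1984×10⁻⁵ = 15.111 K
T = 20.8 + 15.111 = 35.911 °C

T = 35.9 °C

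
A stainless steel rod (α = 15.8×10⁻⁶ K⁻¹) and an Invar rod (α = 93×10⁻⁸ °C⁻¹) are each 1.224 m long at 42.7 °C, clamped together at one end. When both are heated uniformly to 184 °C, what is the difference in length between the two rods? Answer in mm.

2.57 mm

ΔT = 141.3 K
stainless steel: ΔL = 15.8×10⁻⁶ × 1.224 m × 141.3 = 2.7326×10⁻³ m = 2.7326 mm
Invar: ΔL = 93×10⁻⁸ × 1.224 m × 141.3 = 1.6084×10⁻⁴ m = 0.16084 mm
difference = 2.7326 − 0.16084 = 2.57176 mm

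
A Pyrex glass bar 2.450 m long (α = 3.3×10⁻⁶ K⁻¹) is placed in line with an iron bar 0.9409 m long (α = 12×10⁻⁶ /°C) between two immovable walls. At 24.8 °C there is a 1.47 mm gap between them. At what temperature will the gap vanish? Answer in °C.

α₁L₁ = 8.085×10⁻⁶ m/K, α₂L₂ = 1.12908×10⁻⁵ m/K → total 1.93758×10⁻⁵ m/K
ΔT = g/(α₁L₁+α₂L₂) = 1.47×10⁻³ / 1.93758×10⁻⁵ = 75.87 K
T = 24.8 + 75.87 = 100.67 °C

T = 101 °C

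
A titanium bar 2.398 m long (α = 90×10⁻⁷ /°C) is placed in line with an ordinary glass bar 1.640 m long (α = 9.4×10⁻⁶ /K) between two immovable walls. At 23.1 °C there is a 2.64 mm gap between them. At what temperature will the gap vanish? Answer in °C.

T = 94.5 °C

Gap closes when ΔL₁ + ΔL₂ = 2.64 mm = 2.64×10⁻³ m
(α₁L₁ + α₂L₂)ΔT = g
α₁L₁ + α₂L₂ = 90×10⁻⁷×2.398 + 9.4×10⁻⁶×1.640 = 3.6998×10⁻⁵ m/K
ΔT = 2.64×10⁻³ / 3.6998×10⁻⁵ = 71.355 K
T = 23.1 + 71.355 = 94.455 °C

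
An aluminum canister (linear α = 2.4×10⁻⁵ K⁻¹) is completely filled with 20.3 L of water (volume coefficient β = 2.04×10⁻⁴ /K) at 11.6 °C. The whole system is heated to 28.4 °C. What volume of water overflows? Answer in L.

0.0450 L

The canister also expands: β_container ≈ 3α = 7.2×10⁻⁵ /K
Net overflow = V₀(β_liq − 3α_cont)ΔT
β − 3α = 2.04×10⁻⁴ − 7.2×10⁻⁵ = 1.32×10⁻⁴ /K; ΔT = 16.8 K
ΔV = 20.3 × 1.32×10⁻⁴ × 16.8 = 0.0450 L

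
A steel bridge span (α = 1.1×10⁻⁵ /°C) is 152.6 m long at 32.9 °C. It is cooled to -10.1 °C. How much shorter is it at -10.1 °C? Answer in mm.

|ΔT| = |-10.1 − 32.9| = 43.0 K
ΔL = αL₀ΔT = (1.1×10⁻⁵)(152.6)(43.0) = 7.22×10⁻² m

ΔL = 72.2 mm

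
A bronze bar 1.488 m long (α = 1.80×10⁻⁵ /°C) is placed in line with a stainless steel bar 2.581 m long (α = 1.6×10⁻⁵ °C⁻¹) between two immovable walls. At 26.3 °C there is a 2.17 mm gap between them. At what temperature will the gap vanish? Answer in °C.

Gap closes when ΔL₁ + ΔL₂ = 2.17 mm = 2.17×10⁻³ m
(α₁L₁ + α₂L₂)ΔT = g
α₁L₁ + α₂L₂ = 1.80×10⁻⁵×1.488 + 1.6×10⁻⁵×2.581 = 6.808×10⁻⁵ m/K
ΔT = 2.17×10⁻³ / 6.808×10⁻⁵ = 31.874 K
T = 26.3 + 31.874 = 58.174 °C

T = 58.2 °C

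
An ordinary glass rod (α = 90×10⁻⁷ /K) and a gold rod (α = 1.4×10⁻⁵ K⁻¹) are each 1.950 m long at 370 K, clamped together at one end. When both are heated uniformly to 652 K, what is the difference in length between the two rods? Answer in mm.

ΔT = 282 K
ordinary glass: ΔL = 90×10⁻⁷ × 1.950 m × 282 = 4.9491×10⁻³ m = 4.9491 mm
gold: ΔL = 1.4×10⁻⁵ × 1.950 m × 282 = 7.6986×10⁻³ m = 7.6986 mm
difference = 7.6986 − 4.9491 = 2.7495 mm

2.75 mm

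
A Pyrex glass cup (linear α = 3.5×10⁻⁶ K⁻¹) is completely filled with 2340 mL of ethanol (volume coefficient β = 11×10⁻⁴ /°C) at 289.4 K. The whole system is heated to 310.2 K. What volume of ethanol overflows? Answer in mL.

53.0 mL

The cup also expands: β_container ≈ 3α = 1.05×10⁻⁵ /K
Net overflow = V₀(β_liq − 3α_cont)ΔT
β − 3α = 1.10×10⁻³ − 1.05×10⁻⁵ = 1.0895×10⁻³ /K; ΔT = 20.8 K
ΔV = 2340 × 1.0895×10⁻³ × 20.8 = 53.0 mL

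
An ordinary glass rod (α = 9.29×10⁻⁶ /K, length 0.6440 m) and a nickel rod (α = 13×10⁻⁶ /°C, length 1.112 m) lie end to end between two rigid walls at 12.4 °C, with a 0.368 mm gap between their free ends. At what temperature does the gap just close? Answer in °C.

T = 30.4 °C

Gap closes when ΔL₁ + ΔL₂ = 0.368 mm = 3.68×10⁻⁴ m
(α₁L₁ + α₂L₂)ΔT = g
α₁L₁ + α₂L₂ = 9.29×10⁻⁶×0.6440 + 13×10⁻⁶×1.112 = 2.043876×10⁻⁵ m/K
ΔT = 3.68×10⁻⁴ / 2.043876×10⁻⁵ = 18.005 K
T = 12.4 + 18.005 = 30.405 °C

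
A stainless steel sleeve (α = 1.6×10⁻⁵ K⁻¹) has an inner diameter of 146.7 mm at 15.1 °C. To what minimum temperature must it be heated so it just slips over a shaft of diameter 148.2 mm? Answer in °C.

T = 654 °C

Required Δd = 148.2 − 146.7 = 1.5 mm
Δd = αd₀ΔT ⇒ ΔT = Δd/(αd₀) = 1.5 / (1.6×10⁻⁵ × 146.7) = 639.06 K
T_min = 15.1 + 639.06 = 654.16 °C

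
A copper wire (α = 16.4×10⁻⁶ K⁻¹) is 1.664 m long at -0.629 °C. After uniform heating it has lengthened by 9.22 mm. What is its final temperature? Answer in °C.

ΔL = αL₀ΔT ⇒ ΔT = ΔL / (αL₀)
ΔT = 9.22×10⁻³ m / (16.4×10⁻⁶ × 1.664 m) = 337.858 K
T = -0.629 + 337.858 = 337.229 °C

T = 337 °C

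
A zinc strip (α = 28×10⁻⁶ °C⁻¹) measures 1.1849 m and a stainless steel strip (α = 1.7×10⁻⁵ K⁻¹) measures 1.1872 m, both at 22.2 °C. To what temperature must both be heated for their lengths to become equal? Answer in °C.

L₁(1 + α₁ΔT) = L₂(1 + α₂ΔT) ⇒ ΔT = (L₂ − L₁)/(α₁L₁ − α₂L₂)
L₂ − L₁ = 1.1872 − 1.1849 = 2.30×10⁻³ m
α₁L₁ − α₂L₂ = 28×10⁻⁶×1.1849 − 1.7×10⁻⁵×1.1872 = 1.29948×10⁻⁵ m/K
ΔT = 2.30×10⁻³ / 1.29948×10⁻⁵ = 176.994 K
T = 22.2 + 176.994 = 199.194 °C

T = 199.2 °C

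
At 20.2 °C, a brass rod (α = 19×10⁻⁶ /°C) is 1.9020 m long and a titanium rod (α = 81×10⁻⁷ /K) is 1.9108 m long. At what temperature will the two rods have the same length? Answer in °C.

T = 446.1 °C

Equal length when α₁L₁ΔT − α₂L₂ΔT = L₂ − L₁ = 8.80×10⁻³ m
α₁L₁ = 3.6138×10⁻⁵, α₂L₂ = 1.547748×10⁻⁵ → Δ(αL) = 2.066052×10⁻⁵ m/K
ΔT = 8.80×10⁻³ / 2.066052×10⁻⁵ = 425.933 K, so T = 20.2 + 425.933 = 446.133 °C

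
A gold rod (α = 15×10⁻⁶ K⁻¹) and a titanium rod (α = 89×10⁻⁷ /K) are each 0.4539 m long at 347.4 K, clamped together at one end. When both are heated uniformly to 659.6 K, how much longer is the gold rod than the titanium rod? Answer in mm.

0.864 mm

ΔT = 312.2 K
gold: ΔL = 15×10⁻⁶ × 0.4539 m × 312.2 = 2.1256×10⁻³ m = 2.1256 mm
titanium: ΔL = 89×10⁻⁷ × 0.4539 m × 312.2 = 1.2612×10⁻³ m = 1.2612 mm
difference = 2.1256 − 1.2612 = 0.8644 mm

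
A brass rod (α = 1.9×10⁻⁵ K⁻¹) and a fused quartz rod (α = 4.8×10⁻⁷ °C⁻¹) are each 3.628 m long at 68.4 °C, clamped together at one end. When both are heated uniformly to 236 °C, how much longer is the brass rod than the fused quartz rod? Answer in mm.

ΔT = 167.6 K
brass: ΔL = 1.9×10⁻⁵ × 3.628 m × 167.6 = 1.1553×10⁻² m = 11.553 mm
fused quartz: ΔL = 4.8×10⁻⁷ × 3.628 m × 167.6 = 2.9187×10⁻⁴ m = 0.29187 mm
difference = 11.553 − 0.29187 = 11.26113 mm

11.3 mm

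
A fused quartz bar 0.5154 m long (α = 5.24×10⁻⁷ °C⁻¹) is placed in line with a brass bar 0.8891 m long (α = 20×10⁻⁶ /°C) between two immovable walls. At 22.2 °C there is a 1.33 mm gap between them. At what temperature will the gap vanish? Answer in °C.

T = 95.9 °C

Gap closes when ΔL₁ + ΔL₂ = 1.33 mm = 1.33×10⁻³ m
(α₁L₁ + α₂L₂)ΔT = g
α₁L₁ + α₂L₂ = 5.24×10⁻⁷×0.5154 + 20×10⁻⁶×0.8891 = 1.80520696×10⁻⁵ m/K
ΔT = 1.33×10⁻³ / 1.80520696×10⁻⁵ = 73.676 K
T = 22.2 + 73.676 = 95.876 °C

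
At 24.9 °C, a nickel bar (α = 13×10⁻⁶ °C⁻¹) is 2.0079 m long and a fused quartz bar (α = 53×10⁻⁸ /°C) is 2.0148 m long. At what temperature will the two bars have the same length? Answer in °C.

Equal length when α₁L₁ΔT − α₂L₂ΔT = L₂ − L₁ = 6.90×10⁻³ m
α₁L₁ = 2.61027×10⁻⁵, α₂L₂ = 1.067844×10⁻⁶ → Δ(αL) = 2.5034856×10⁻⁵ m/K
ΔT = 6.90×10⁻³ / 2.5034856×10⁻⁵ = 275.616 K, so T = 24.9 + 275.616 = 300.516 °C

T = 300.5 °C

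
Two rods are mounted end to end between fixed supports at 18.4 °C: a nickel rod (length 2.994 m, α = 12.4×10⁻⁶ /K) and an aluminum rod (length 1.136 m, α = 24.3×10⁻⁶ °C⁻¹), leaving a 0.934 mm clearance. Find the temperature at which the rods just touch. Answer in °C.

T = 32.8 °C

α₁L₁ = 3.71256×10⁻⁵ m/K, α₂L₂ = 2.76048×10⁻⁵ m/K → total 6.47304×10⁻⁵ m/K
ΔT = g/(α₁L₁+α₂L₂) = 9.34×10⁻⁴ / 6.47304×10⁻⁵ = 14.429 K
T = 18.4 + 14.429 = 32.829 °C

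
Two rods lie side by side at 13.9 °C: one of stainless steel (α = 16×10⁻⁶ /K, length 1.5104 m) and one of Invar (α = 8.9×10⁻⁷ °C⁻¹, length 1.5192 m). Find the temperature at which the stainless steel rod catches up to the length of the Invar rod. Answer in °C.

L₁(1 + α₁ΔT) = L₂(1 + α₂ΔT) ⇒ ΔT = (L₂ − L₁)/(α₁L₁ − α₂L₂)
L₂ − L₁ = 1.5192 − 1.5104 = 8.80×10⁻³ m
α₁L₁ − α₂L₂ = 16×10⁻⁶×1.5104 − 8.9×10⁻⁷×1.5192 = 2.2814312×10⁻⁵ m/K
ΔT = 8.80×10⁻³ / 2.2814312×10⁻⁵ = 385.723 K
T = 13.9 + 385.723 = 399.623 °C

T = 399.6 °C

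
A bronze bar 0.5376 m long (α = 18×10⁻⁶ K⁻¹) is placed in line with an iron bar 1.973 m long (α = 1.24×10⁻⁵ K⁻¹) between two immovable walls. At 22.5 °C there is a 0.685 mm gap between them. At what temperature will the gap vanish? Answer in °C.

α₁L₁ = 9.6768×10⁻⁶ m/K, α₂L₂ = 2.44652×10⁻⁵ m/K → total 3.4142×10⁻⁵ m/K
ΔT = g/(α₁L₁+α₂L₂) = 6.85×10⁻⁴ / 3.4142×10⁻⁵ = 20.063 K
T = 22.5 + 20.063 = 42.563 °C

T = 42.6 °C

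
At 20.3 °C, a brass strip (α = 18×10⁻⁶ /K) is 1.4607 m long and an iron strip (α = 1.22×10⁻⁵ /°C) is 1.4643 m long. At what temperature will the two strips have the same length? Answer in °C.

T = 447.4 °C

Equal length when α₁L₁ΔT − α₂L₂ΔT = L₂ − L₁ = 3.60×10⁻³ m
α₁L₁ = 2.62926×10⁻⁵, α₂L₂ = 1.786446×10⁻⁵ → Δ(αL) = 8.42814×10⁻⁶ m/K
ΔT = 3.60×10⁻³ / 8.42814×10⁻⁶ = 427.141 K, so T = 20.3 + 427.141 = 447.441 °C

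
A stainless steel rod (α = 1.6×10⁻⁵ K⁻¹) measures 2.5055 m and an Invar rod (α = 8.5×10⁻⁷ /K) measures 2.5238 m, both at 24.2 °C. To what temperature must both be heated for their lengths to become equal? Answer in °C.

T = 506.5 °C

Equal length when α₁L₁ΔT − α₂L₂ΔT = L₂ − L₁ = 1.83×10⁻² m
α₁L₁ = 4.0088×10⁻⁵, α₂L₂ = 2.14523×10⁻⁶ → Δ(αL) = 3.794277×10⁻⁵ m/K
ΔT = 1.83×10⁻² / 3.794277×10⁻⁵ = 482.305 K, so T = 24.2 + 482.305 = 506.505 °C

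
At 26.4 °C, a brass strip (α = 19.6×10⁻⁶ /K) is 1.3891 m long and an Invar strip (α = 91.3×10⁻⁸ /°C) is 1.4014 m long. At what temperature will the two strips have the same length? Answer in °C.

T = 500.4 °C

Equal length when α₁L₁ΔT − α₂L₂ΔT = L₂ − L₁ = 1.23×10⁻² m
α₁L₁ = 2.722636×10⁻⁵, α₂L₂ = 1.2794782×10⁻⁶ → Δ(αL) = 2.59468818×10⁻⁵ m/K
ΔT = 1.23×10⁻² / 2.59468818×10⁻⁵ = 474.045 K, so T = 26.4 + 474.045 = 500.445 °C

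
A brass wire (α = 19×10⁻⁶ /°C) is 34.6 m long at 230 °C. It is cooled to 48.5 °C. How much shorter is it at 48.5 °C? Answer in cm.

ΔL = 11.9 cm

|ΔT| = |48.5 − 230| = 181.5 K
ΔL = αL₀ΔT = (19×10⁻⁶)(34.6)(181.5) = 1.19×10⁻¹ m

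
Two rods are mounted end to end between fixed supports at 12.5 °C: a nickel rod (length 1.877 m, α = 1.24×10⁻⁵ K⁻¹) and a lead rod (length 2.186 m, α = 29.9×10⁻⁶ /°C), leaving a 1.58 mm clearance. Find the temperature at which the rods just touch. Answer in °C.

Gap closes when ΔL₁ + ΔL₂ = 1.58 mm = 1.58×10⁻³ m
(α₁L₁ + α₂L₂)ΔT = g
α₁L₁ + α₂L₂ = 1.24×10⁻⁵×1.877 + 29.9×10⁻⁶×2.186 = 8.86362×10⁻⁵ m/K
ΔT = 1.58×10⁻³ / 8.86362×10⁻⁵ = 17.826 K
T = 12.5 + 17.826 = 30.326 °C

T = 30.3 °C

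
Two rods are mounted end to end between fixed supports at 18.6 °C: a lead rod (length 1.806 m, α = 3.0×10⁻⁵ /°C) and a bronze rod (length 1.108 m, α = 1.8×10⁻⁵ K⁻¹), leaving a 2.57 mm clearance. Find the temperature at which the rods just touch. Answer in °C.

T = 53.3 °C

Gap closes when ΔL₁ + ΔL₂ = 2.57 mm = 2.57×10⁻³ m
(α₁L₁ + α₂L₂)ΔT = g
α₁L₁ + α₂L₂ = 3.0×10⁻⁵×1.806 + 1.8×10⁻⁵×1.108 = 7.4124×10⁻⁵ m/K
ΔT = 2.57×10⁻³ / 7.4124×10⁻⁵ = 34.672 K
T = 18.6 + 34.672 = 53.272 °C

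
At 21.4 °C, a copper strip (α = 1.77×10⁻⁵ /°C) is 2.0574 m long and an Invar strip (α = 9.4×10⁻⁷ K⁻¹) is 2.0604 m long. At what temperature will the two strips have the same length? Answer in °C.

L₁(1 + α₁ΔT) = L₂(1 + α₂ΔT) ⇒ ΔT = (L₂ − L₁)/(α₁L₁ − α₂L₂)
L₂ − L₁ = 2.0604 − 2.0574 = 3.00×10⁻³ m
α₁L₁ − α₂L₂ = 1.77×10⁻⁵×2.0574 − 9.4×10⁻⁷×2.0604 = 3.4479204×10⁻⁵ m/K
ΔT = 3.00×10⁻³ / 3.4479204×10⁻⁵ = 87.009 K
T = 21.4 + 87.009 = 108.409 °C

T = 108.4 °C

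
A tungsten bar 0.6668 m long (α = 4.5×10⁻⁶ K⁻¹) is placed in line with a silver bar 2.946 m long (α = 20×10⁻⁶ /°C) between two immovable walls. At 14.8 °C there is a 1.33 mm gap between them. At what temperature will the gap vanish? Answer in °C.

T = 36.3 °C

α₁L₁ = 3.0006×10⁻⁶ m/K, α₂L₂ = 5.892×10⁻⁵ m/K → total 6.19206×10⁻⁵ m/K
ΔT = g/(α₁L₁+α₂L₂) = 1.33×10⁻³ / 6.19206×10⁻⁵ = 21.479 K
T = 14.8 + 21.479 = 36.279 °C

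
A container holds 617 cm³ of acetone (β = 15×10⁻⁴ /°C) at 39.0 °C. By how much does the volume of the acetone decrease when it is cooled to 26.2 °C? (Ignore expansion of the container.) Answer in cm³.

ΔV = 11.8 cm³

|ΔT| = |26.2 − 39.0| = 12.8 K
ΔV = βV₀ΔT = (15×10⁻⁴)(617)(12.8) = 11.8 cm³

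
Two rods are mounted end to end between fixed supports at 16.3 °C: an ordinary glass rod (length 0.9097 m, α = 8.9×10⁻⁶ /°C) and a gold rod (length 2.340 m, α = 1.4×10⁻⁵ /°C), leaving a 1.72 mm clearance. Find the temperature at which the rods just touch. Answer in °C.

Gap closes when ΔL₁ + ΔL₂ = 1.72 mm = 1.72×10⁻³ m
(α₁L₁ + α₂L₂)ΔT = g
α₁L₁ + α₂L₂ = 8.9×10⁻⁶×0.9097 + 1.4×10⁻⁵×2.340 = 4.085633×10⁻⁵ m/K
ΔT = 1.72×10⁻³ / 4.085633×10⁻⁵ = 42.099 K
T = 16.3 + 42.099 = 58.399 °C

T = 58.4 °C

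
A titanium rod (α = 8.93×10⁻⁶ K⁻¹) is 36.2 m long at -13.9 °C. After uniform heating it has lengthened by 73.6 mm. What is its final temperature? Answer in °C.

T = 214 °C

ΔL = αL₀ΔT ⇒ ΔT = ΔL / (αL₀)
ΔT = 73.6×10⁻³ m / (8.93×10⁻⁶ × 36.2 m) = 227.68 K
T = -13.9 + 227.68 = 213.78 °C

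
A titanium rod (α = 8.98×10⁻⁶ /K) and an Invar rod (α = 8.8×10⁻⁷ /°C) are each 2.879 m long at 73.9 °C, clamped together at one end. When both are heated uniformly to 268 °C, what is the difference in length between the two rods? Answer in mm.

4.53 mm

ΔT = 194.1 K
titanium: ΔL = 8.98×10⁻⁶ × 2.879 m × 194.1 = 5.0181×10⁻³ m = 5.0181 mm
Invar: ΔL = 8.8×10⁻⁷ × 2.879 m × 194.1 = 4.9176×10⁻⁴ m = 0.49176 mm
difference = 5.0181 − 0.49176 = 4.52634 mm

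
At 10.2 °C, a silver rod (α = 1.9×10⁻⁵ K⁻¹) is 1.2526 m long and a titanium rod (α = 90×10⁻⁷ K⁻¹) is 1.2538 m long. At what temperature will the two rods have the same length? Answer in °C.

Equal length when α₁L₁ΔT − α₂L₂ΔT = L₂ − L₁ = 1.20×10⁻³ m
α₁L₁ = 2.37994×10⁻⁵, α₂L₂ = 1.12842×10⁻⁵ → Δ(αL) = 1.25152×10⁻⁵ m/K
ΔT = 1.20×10⁻³ / 1.25152×10⁻⁵ = 95.883 K, so T = 10.2 + 95.883 = 106.083 °C

T = 106.1 °C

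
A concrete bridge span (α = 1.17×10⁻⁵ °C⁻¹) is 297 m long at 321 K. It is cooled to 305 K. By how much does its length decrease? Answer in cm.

ΔL = 5.56 cm

|ΔT| = |305 − 321| = 16 K
ΔL = αL₀ΔT = (1.17×10⁻⁵)(297)(16) = 5.56×10⁻² m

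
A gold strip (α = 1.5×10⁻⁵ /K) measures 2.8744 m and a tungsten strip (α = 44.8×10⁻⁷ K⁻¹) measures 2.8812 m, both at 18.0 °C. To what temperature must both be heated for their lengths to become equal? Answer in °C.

Equal length when α₁L₁ΔT − α₂L₂ΔT = L₂ − L₁ = 6.80×10⁻³ m
α₁L₁ = 4.3116×10⁻⁵, α₂L₂ = 1.2907776×10⁻⁵ → Δ(αL) = 3.0208224×10⁻⁵ m/K
ΔT = 6.80×10⁻³ / 3.0208224×10⁻⁵ = 225.104 K, so T = 18.0 + 225.104 = 243.104 °C

T = 243.1 °C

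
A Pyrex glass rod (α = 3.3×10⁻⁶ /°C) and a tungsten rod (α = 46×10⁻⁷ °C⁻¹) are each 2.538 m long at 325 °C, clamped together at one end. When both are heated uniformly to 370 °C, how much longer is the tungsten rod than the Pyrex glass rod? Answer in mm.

0.148 mm

ΔT = 45 K
Pyrex glass: ΔL = 3.3×10⁻⁶ × 2.538 m × 45 = 3.7689×10⁻⁴ m = 0.37689 mm
tungsten: ΔL = 46×10⁻⁷ × 2.538 m × 45 = 5.2537×10⁻⁴ m = 0.52537 mm
difference = 0.52537 − 0.37689 = 0.14848 mm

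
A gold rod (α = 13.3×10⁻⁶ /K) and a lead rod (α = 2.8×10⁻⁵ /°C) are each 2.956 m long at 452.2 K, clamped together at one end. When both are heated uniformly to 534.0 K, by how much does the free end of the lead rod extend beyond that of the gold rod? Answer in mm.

3.55 mm

ΔT = 81.8 K
gold: ΔL = 13.3×10⁻⁶ × 2.956 m × 81.8 = 3.2160×10⁻³ m = 3.2160 mm
lead: ΔL = 2.8×10⁻⁵ × 2.956 m × 81.8 = 6.7704×10⁻³ m = 6.7704 mm
difference = 6.7704 − 3.2160 = 3.5544 mm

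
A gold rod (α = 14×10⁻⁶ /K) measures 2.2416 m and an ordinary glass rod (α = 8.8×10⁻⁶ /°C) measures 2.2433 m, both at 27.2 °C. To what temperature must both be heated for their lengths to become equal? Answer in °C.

T = 173.2 °C

L₁(1 + α₁ΔT) = L₂(1 + α₂ΔT) ⇒ ΔT = (L₂ − L₁)/(α₁L₁ − α₂L₂)
L₂ − L₁ = 2.2433 − 2.2416 = 1.70×10⁻³ m
α₁L₁ − α₂L₂ = 14×10⁻⁶×2.2416 − 8.8×10⁻⁶×2.2433 = 1.164136×10⁻⁵ m/K
ΔT = 1.70×10⁻³ / 1.164136×10⁻⁵ = 146.031 K
T = 27.2 + 146.031 = 173.231 °C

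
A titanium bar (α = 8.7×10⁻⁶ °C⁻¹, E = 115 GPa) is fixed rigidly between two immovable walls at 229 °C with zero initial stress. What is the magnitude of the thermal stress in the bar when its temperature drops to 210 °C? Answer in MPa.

Fully constrained: the free strain ε = αΔT is blocked, so σ = Eε = EαΔT.
|ΔT| = 19 K
σ = 115×10⁹ × 8.7×10⁻⁶ × 19 = 1.90×10⁷ Pa

σ = 19.0 MPa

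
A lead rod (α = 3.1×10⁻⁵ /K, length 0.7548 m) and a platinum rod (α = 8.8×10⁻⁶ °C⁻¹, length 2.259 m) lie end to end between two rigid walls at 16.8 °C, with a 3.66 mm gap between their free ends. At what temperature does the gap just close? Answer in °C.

T = 101 °C

α₁L₁ = 2.33988×10⁻⁵ m/K, α₂L₂ = 1.98792×10⁻⁵ m/K → total 4.3278×10⁻⁵ m/K
ΔT = g/(α₁L₁+α₂L₂) = 3.66×10⁻³ / 4.3278×10⁻⁵ = 84.57 K
T = 16.8 + 84.57 = 101.37 °C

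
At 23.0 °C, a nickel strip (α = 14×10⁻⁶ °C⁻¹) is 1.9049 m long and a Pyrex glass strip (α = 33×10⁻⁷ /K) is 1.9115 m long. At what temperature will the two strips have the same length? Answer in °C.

T = 347.2 °C

Equal length when α₁L₁ΔT − α₂L₂ΔT = L₂ − L₁ = 6.60×10⁻³ m
α₁L₁ = 2.66686×10⁻⁵, α₂L₂ = 6.30795×10⁻⁶ → Δ(αL) = 2.036065×10⁻⁵ m/K
ΔT = 6.60×10⁻³ / 2.036065×10⁻⁵ = 324.155 K, so T = 23.0 + 324.155 = 347.155 °C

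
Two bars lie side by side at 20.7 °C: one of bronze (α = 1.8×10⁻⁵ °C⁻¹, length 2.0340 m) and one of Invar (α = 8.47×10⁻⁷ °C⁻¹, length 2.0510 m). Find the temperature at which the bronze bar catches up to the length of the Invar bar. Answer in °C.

T = 508.2 °C

L₁(1 + α₁ΔT) = L₂(1 + α₂ΔT) ⇒ ΔT = (L₂ − L₁)/(α₁L₁ − α₂L₂)
L₂ − L₁ = 2.0510 − 2.0340 = 1.70×10⁻² m
α₁L₁ − α₂L₂ = 1.8×10⁻⁵×2.0340 − 8.47×10⁻⁷×2.0510 = 3.4874803×10⁻⁵ m/K
ΔT = 1.70×10⁻² / 3.4874803×10⁻⁵ = 487.458 K
T = 20.7 + 487.458 = 508.158 °C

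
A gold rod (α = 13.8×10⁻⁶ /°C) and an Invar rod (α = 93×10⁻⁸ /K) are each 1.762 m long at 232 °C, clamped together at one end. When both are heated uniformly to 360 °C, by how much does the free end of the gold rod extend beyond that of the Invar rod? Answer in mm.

ΔT = 128 K
gold: ΔL = 13.8×10⁻⁶ × 1.762 m × 128 = 3.1124×10⁻³ m = 3.1124 mm
Invar: ΔL = 93×10⁻⁸ × 1.762 m × 128 = 2.0975×10⁻⁴ m = 0.20975 mm
difference = 3.1124 − 0.20975 = 2.90265 mm

2.90 mm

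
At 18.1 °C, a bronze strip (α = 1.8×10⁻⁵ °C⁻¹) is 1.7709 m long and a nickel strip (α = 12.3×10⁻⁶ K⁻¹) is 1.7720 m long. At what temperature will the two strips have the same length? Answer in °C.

T = 127.2 °C

L₁(1 + α₁ΔT) = L₂(1 + α₂ΔT) ⇒ ΔT = (L₂ − L₁)/(α₁L₁ − α₂L₂)
L₂ − L₁ = 1.7720 − 1.7709 = 1.10×10⁻³ m
α₁L₁ − α₂L₂ = 1.8×10⁻⁵×1.7709 − 12.3×10⁻⁶×1.7720 = 1.00806×10⁻⁵ m/K
ΔT = 1.10×10⁻³ / 1.00806×10⁻⁵ = 109.120 K
T = 18.1 + 109.120 = 127.220 °C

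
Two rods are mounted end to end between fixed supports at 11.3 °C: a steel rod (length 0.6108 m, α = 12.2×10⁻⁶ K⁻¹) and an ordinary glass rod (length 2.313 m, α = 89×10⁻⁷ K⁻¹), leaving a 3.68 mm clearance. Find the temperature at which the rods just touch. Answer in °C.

T = 143 °C

α₁L₁ = 7.45176×10⁻⁶ m/K, α₂L₂ = 2.05857×10⁻⁵ m/K → total 2.803746×10⁻⁵ m/K
ΔT = g/(α₁L₁+α₂L₂) = 3.68×10⁻³ / 2.803746×10⁻⁵ = 131.25 K
T = 11.3 + 131.25 = 142.55 °C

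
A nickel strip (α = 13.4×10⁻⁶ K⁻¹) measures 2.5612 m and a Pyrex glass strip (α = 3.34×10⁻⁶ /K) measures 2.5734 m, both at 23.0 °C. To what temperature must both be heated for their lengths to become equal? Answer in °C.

Equal length when α₁L₁ΔT − α₂L₂ΔT = L₂ − L₁ = 1.22×10⁻² m
α₁L₁ = 3.432008×10⁻⁵, α₂L₂ = 8.595156×10⁻⁶ → Δ(αL) = 2.5724924×10⁻⁵ m/K
ΔT = 1.22×10⁻² / 2.5724924×10⁻⁵ = 474.248 K, so T = 23.0 + 474.248 = 497.248 °C

T = 497.2 °C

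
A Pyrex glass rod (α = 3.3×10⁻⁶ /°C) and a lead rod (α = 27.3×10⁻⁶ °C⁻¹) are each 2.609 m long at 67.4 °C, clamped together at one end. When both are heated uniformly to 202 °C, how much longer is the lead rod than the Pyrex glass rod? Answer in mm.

8.43 mm

ΔT = 134.6 K
Pyrex glass: ΔL = 3.3×10⁻⁶ × 2.609 m × 134.6 = 1.1589×10⁻³ m = 1.1589 mm
lead: ΔL = 27.3×10⁻⁶ × 2.609 m × 134.6 = 9.5870×10⁻³ m = 9.5870 mm
difference = 9.5870 − 1.1589 = 8.4281 mm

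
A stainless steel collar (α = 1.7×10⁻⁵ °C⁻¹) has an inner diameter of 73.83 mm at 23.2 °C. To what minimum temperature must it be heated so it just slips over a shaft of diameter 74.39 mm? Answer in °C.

T = 469 °C

Required Δd = 74.39 − 73.83 = 0.56 mm
Δd = αd₀ΔT ⇒ ΔT = Δd/(αd₀) = 0.56 / (1.7×10⁻⁵ × 73.83) = 446.18 K
T_min = 23.2 + 446.18 = 469.38 °C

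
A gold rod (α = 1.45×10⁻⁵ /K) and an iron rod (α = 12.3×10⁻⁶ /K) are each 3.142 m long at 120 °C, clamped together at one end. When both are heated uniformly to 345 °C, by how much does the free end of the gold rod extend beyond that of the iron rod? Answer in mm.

1.56 mm

ΔT = 225 K
gold: ΔL = 1.45×10⁻⁵ × 3.142 m × 225 = 1.0251×10⁻² m = 10.251 mm
iron: ΔL = 12.3×10⁻⁶ × 3.142 m × 225 = 8.6955×10⁻³ m = 8.6955 mm
difference = 10.251 − 8.6955 = 1.5555 mm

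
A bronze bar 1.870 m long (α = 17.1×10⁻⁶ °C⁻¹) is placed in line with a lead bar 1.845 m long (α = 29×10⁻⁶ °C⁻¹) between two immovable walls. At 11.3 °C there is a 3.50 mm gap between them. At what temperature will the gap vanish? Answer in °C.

α₁L₁ = 3.1977×10⁻⁵ m/K, α₂L₂ = 5.3505×10⁻⁵ m/K → total 8.5482×10⁻⁵ m/K
ΔT = g/(α₁L₁+α₂L₂) = 3.50×10⁻³ / 8.5482×10⁻⁵ = 40.944 K
T = 11.3 + 40.944 = 52.244 °C

T = 52.2 °C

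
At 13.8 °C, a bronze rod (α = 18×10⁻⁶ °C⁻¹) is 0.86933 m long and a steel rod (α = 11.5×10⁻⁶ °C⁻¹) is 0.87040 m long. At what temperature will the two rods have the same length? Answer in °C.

L₁(1 + α₁ΔT) = L₂(1 + α₂ΔT) ⇒ ΔT = (L₂ − L₁)/(α₁L₁ − α₂L₂)
L₂ − L₁ = 0.87040 − 0.86933 = 1.07×10⁻³ m
α₁L₁ − α₂L₂ = 18×10⁻⁶×0.86933 − 11.5×10⁻⁶×0.87040 = 5.63834×10⁻⁶ m/K
ΔT = 1.07×10⁻³ / 5.63834×10⁻⁶ = 189.772 K
T = 13.8 + 189.772 = 203.572 °C

T = 203.6 °C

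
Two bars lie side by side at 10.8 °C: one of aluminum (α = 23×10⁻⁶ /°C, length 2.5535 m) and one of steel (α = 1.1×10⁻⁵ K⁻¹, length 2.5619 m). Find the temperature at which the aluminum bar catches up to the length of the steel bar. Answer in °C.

T = 285.8 °C

L₁(1 + α₁ΔT) = L₂(1 + α₂ΔT) ⇒ ΔT = (L₂ − L₁)/(α₁L₁ − α₂L₂)
L₂ − L₁ = 2.5619 − 2.5535 = 8.40×10⁻³ m
α₁L₁ − α₂L₂ = 23×10⁻⁶×2.5535 − 1.1×10⁻⁵×2.5619 = 3.05496×10⁻⁵ m/K
ΔT = 8.40×10⁻³ / 3.05496×10⁻⁵ = 274.963 K
T = 10.8 + 274.963 = 285.763 °C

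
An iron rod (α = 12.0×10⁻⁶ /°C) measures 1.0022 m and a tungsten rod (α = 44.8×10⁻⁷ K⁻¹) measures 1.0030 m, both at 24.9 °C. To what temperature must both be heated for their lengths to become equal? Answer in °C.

T = 131.1 °C

Equal length when α₁L₁ΔT − α₂L₂ΔT = L₂ − L₁ = 8.00×10⁻⁴ m
α₁L₁ = 1.20264×10⁻⁵, α₂L₂ = 4.49344×10⁻⁶ → Δ(αL) = 7.53296×10⁻⁶ m/K
ΔT = 8.00×10⁻⁴ / 7.53296×10⁻⁶ = 106.200 K, so T = 24.9 + 106.200 = 131.100 °C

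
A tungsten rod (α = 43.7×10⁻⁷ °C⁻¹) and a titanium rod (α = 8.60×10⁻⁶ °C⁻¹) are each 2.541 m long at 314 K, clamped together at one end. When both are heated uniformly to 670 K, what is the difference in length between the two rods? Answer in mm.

3.83 mm

ΔT = 356 K
tungsten: ΔL = 43.7×10⁻⁷ × 2.541 m × 356 = 3.9531×10⁻³ m = 3.9531 mm
titanium: ΔL = 8.60×10⁻⁶ × 2.541 m × 356 = 7.7795×10⁻³ m = 7.7795 mm
difference = 7.7795 − 3.9531 = 3.8264 mm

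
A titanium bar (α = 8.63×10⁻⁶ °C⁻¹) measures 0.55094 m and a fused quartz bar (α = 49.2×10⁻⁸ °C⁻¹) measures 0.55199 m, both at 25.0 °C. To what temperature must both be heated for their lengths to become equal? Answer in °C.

Equal length when α₁L₁ΔT − α₂L₂ΔT = L₂ − L₁ = 1.05×10⁻³ m
α₁L₁ = 4.7546122×10⁻⁶, α₂L₂ = 2.7157908×10⁻⁷ → Δ(αL) = 4.48303312×10⁻⁶ m/K
ΔT = 1.05×10⁻³ / 4.48303312×10⁻⁶ = 234.216 K, so T = 25.0 + 234.216 = 259.216 °C

T = 259.2 °C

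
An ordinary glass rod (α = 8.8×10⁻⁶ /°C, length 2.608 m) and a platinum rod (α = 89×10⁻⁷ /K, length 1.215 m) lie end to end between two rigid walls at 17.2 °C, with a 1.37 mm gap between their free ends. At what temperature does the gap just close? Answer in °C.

Gap closes when ΔL₁ + ΔL₂ = 1.37 mm = 1.37×10⁻³ m
(α₁L₁ + α₂L₂)ΔT = g
α₁L₁ + α₂L₂ = 8.8×10⁻⁶×2.608 + 89×10⁻⁷×1.215 = 3.37639×10⁻⁵ m/K
ΔT = 1.37×10⁻³ / 3.37639×10⁻⁵ = 40.576 K
T = 17.2 + 40.576 = 57.776 °C

T = 57.8 °C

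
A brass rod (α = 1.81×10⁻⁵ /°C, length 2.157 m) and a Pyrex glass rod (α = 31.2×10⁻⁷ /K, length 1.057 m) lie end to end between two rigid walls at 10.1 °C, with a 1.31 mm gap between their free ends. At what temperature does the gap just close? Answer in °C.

α₁L₁ = 3.90417×10⁻⁵ m/K, α₂L₂ = 3.29784×10⁻⁶ m/K → total 4.233954×10⁻⁵ m/K
ΔT = g/(α₁L₁+α₂L₂) = 1.31×10⁻³ / 4.233954×10⁻⁵ = 30.940 K
T = 10.1 + 30.940 = 41.040 °C

T = 41.0 °C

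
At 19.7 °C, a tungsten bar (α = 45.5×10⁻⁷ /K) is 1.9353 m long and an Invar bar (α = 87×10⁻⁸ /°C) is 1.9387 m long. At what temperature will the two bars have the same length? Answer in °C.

T = 497.3 °C

L₁(1 + α₁ΔT) = L₂(1 + α₂ΔT) ⇒ ΔT = (L₂ − L₁)/(α₁L₁ − α₂L₂)
L₂ − L₁ = 1.9387 − 1.9353 = 3.40×10⁻³ m
α₁L₁ − α₂L₂ = 45.5×10⁻⁷×1.9353 − 87×10⁻⁸×1.9387 = 7.118946×10⁻⁶ m/K
ΔT = 3.40×10⁻³ / 7.118946×10⁻⁶ = 477.599 K
T = 19.7 + 477.599 = 497.299 °C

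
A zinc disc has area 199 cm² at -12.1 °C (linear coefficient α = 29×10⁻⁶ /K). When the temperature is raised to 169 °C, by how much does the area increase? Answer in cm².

ΔA = 2.09 cm²

Area coefficient ≈ 2α; |ΔT| = 181.1 K
ΔA = 2αA₀ΔT = 2(29×10⁻⁶)(199)(181.1) = 2.09 cm²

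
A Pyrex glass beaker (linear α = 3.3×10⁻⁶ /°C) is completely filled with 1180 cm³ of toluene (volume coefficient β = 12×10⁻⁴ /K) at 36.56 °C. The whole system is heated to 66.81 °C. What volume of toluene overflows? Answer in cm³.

42.5 cm³

The beaker also expands: β_container ≈ 3α = 9.9×10⁻⁶ /K
Net overflow = V₀(β_liq − 3α_cont)ΔT
β − 3α = 1.20×10⁻³ − 9.9×10⁻⁶ = 1.1901×10⁻³ /K; ΔT = 30.25 K
ΔV = 1180 × 1.1901×10⁻³ × 30.25 = 42.5 cm³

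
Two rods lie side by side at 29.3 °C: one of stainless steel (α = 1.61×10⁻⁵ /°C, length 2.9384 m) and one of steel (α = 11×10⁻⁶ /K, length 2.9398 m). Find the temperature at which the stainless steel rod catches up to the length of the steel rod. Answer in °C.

L₁(1 + α₁ΔT) = L₂(1 + α₂ΔT) ⇒ ΔT = (L₂ − L₁)/(α₁L₁ − α₂L₂)
L₂ − L₁ = 2.9398 − 2.9384 = 1.40×10⁻³ m
α₁L₁ − α₂L₂ = 1.61×10⁻⁵×2.9384 − 11×10⁻⁶×2.9398 = 1.497044×10⁻⁵ m/K
ΔT = 1.40×10⁻³ / 1.497044×10⁻⁵ = 93.518 K
T = 29.3 + 93.518 = 122.818 °C

T = 122.8 °C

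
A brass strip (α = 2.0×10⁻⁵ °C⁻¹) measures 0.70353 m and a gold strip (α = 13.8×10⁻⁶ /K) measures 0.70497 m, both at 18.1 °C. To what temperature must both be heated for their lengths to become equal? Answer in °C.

Equal length when α₁L₁ΔT − α₂L₂ΔT = L₂ − L₁ = 1.44×10⁻³ m
α₁L₁ = 1.40706×10⁻⁵, α₂L₂ = 9.728586×10⁻⁶ → Δ(αL) = 4.342014×10⁻⁶ m/K
ΔT = 1.44×10⁻³ / 4.342014×10⁻⁶ = 331.643 K, so T = 18.1 + 331.643 = 349.743 °C

T = 349.7 °C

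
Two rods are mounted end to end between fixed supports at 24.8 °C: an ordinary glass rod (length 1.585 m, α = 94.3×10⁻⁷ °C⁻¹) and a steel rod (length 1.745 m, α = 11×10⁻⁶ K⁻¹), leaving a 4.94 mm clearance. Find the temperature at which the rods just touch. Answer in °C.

T = 169 °C

α₁L₁ = 1.494655×10⁻⁵ m/K, α₂L₂ = 1.9195×10⁻⁵ m/K → total 3.414155×10⁻⁵ m/K
ΔT = g/(α₁L₁+α₂L₂) = 4.94×10⁻³ / 3.414155×10⁻⁵ = 144.69 K
T = 24.8 + 144.69 = 169.49 °C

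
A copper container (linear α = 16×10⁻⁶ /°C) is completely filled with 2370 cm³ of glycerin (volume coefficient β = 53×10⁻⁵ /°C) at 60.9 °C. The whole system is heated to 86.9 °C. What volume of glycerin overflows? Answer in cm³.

The container also expands: β_container ≈ 3α = 4.8×10⁻⁵ /K
Net overflow = V₀(β_liq − 3α_cont)ΔT
β − 3α = 5.30×10⁻⁴ − 4.8×10⁻⁵ = 4.82×10⁻⁴ /K; ΔT = 26.0 K
ΔV = 2370 × 4.82×10⁻⁴ × 26.0 = 29.7 cm³

29.7 cm³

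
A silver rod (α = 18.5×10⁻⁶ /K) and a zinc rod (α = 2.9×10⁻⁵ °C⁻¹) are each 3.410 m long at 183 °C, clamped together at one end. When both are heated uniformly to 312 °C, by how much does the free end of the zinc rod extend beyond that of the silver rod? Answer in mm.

4.62 mm

ΔT = 129 K
silver: ΔL = 18.5×10⁻⁶ × 3.410 m × 129 = 8.1380×10⁻³ m = 8.1380 mm
zinc: ΔL = 2.9×10⁻⁵ × 3.410 m × 129 = 1.2757×10⁻² m = 12.757 mm
difference = 12.757 − 8.1380 = 4.619 mm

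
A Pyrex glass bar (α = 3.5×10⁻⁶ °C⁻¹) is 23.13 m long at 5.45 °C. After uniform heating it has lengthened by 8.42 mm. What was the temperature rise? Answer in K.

ΔT = 104 K

ΔL = αL₀ΔT ⇒ ΔT = ΔL / (αL₀)
ΔT = 8.42×10⁻³ m / (3.5×10⁻⁶ × 23.13 m) = 104.01 K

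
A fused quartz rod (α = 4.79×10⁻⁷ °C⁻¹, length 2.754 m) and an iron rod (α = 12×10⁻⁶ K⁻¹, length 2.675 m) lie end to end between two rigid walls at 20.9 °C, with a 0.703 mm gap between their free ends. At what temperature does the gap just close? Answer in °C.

T = 41.9 °C

α₁L₁ = 1.319166×10⁻⁶ m/K, α₂L₂ = 3.210×10⁻⁵ m/K → total 3.3419166×10⁻⁵ m/K
ΔT = g/(α₁L₁+α₂L₂) = 7.03×10⁻⁴ / 3.3419166×10⁻⁵ = 21.036 K
T = 20.9 + 21.036 = 41.936 °C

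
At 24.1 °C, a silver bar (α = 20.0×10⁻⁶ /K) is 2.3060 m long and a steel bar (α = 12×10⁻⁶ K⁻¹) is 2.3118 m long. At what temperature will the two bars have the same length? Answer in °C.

T = 339.7 °C

Equal length when α₁L₁ΔT − α₂L₂ΔT = L₂ − L₁ = 5.80×10⁻³ m
α₁L₁ = 4.612×10⁻⁵, α₂L₂ = 2.77416×10⁻⁵ → Δ(αL) = 1.83784×10⁻⁵ m/K
ΔT = 5.80×10⁻³ / 1.83784×10⁻⁵ = 315.588 K, so T = 24.1 + 315.588 = 339.688 °C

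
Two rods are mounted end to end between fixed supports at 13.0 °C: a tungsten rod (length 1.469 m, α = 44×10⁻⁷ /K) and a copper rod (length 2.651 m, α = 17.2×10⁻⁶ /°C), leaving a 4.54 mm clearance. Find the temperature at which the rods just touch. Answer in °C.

T = 100 °C

Gap closes when ΔL₁ + ΔL₂ = 4.54 mm = 4.54×10⁻³ m
(α₁L₁ + α₂L₂)ΔT = g
α₁L₁ + α₂L₂ = 44×10⁻⁷×1.469 + 17.2×10⁻⁶×2.651 = 5.20608×10⁻⁵ m/K
ΔT = 4.54×10⁻³ / 5.20608×10⁻⁵ = 87.21 K
T = 13.0 + 87.21 = 100.21 °C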